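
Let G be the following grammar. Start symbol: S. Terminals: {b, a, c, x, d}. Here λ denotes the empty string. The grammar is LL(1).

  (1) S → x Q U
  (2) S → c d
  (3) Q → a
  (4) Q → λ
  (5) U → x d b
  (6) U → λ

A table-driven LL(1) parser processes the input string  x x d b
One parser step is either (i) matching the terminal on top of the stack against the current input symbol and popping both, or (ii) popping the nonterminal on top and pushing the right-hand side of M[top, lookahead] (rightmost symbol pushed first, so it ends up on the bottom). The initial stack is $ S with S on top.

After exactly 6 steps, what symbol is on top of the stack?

b

step 1: stack=$ S  input=x x d b $  — expand S → x Q U
step 2: stack=$ U Q x  input=x x d b $  — match x
step 3: stack=$ U Q  input=x d b $  — expand Q → λ
step 4: stack=$ U  input=x d b $  — expand U → x d b
step 5: stack=$ b d x  input=x d b $  — match x
step 6: stack=$ b d  input=d b $  — match d
Stack after step 6: $ b (top = b).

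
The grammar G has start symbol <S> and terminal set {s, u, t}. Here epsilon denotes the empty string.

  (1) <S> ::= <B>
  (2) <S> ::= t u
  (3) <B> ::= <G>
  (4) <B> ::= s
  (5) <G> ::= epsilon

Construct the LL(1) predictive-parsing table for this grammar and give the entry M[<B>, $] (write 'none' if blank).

FIRST(<G>): from <G>::=epsilon we get {epsilon}. So FIRST(<G>) = {epsilon}.
FIRST(<B>): from <B>::=<G> we get {epsilon}; from <B>::=s we get {s}. So FIRST(<B>) = {epsilon, s}.
FIRST(<S>): from <S>::=<B> we get {epsilon, s}; from <S>::=t u we get {t}. So FIRST(<S>) = {epsilon, s, t}.
FOLLOW(<S>) includes $ since <S> is the start symbol.
FOLLOW(<S>): <S> appears on no right-hand side. Thus FOLLOW(<S>) = {$}.
FOLLOW(<B>): in <S>::=<B>, the suffix after <B> is empty, so FOLLOW(<B>) ⊇ FOLLOW(<S>) = {$}. Thus FOLLOW(<B>) = {$}.
For <B> ::= <G>: FIRST(<G>) = {epsilon}, so it goes in M[<B>, t] for t ∈ {}; since epsilon ∈ FIRST, also for every t ∈ FOLLOW(<B>) = {$}.
For <B> ::= s: FIRST(s) = {s}, so it goes in M[<B>, t] for t ∈ {s}.

<B> ::= <G>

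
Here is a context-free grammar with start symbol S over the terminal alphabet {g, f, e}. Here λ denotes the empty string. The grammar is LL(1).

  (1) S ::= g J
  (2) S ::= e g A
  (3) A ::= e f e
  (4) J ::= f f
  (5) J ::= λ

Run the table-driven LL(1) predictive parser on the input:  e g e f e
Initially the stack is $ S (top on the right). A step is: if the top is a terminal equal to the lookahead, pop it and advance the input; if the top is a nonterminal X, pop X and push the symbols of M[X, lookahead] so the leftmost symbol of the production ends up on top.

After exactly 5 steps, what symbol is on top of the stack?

step 1: stack=$ S  input=e g e f e $  — expand S ::= e g A
step 2: stack=$ A g e  input=e g e f e $  — match e
step 3: stack=$ A g  input=g e f e $  — match g
step 4: stack=$ A  input=e f e $  — expand A ::= e f e
step 5: stack=$ e f e  input=e f e $  — match e
Stack after step 5: $ e f (top = f).

f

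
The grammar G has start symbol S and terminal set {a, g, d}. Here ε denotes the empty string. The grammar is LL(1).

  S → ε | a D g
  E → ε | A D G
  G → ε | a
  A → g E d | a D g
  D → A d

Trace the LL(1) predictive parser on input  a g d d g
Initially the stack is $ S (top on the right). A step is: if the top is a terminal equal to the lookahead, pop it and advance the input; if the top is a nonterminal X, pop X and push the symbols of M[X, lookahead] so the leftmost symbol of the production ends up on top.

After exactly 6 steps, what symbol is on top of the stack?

     Stack        Input        Action
  1  $ S          a g d d g $  expand S → a D g
  2  $ g D a      a g d d g $  match a
  3  $ g D        g d d g $    expand D → A d
  4  $ g d A      g d d g $    expand A → g E d
  5  $ g d d E g  g d d g $    match g
  6  $ g d d E    d d g $      expand E → ε
Stack after step 6: $ g d d (top = d).

d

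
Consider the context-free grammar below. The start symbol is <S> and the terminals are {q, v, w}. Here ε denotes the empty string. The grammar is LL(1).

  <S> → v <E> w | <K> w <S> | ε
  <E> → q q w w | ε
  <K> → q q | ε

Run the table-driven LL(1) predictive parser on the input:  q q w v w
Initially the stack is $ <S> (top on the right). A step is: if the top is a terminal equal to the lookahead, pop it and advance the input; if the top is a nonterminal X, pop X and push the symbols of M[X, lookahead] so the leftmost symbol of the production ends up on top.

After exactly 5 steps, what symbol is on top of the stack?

     Stack        Input        Action
  1  $ <S>        q q w v w $  expand <S> → <K> w <S>
  2  $ <S> w <K>  q q w v w $  expand <K> → q q
  3  $ <S> w q q  q q w v w $  match q
  4  $ <S> w q    q w v w $    match q
  5  $ <S> w      w v w $      match w
Stack after step 5: $ <S> (top = <S>).

<S>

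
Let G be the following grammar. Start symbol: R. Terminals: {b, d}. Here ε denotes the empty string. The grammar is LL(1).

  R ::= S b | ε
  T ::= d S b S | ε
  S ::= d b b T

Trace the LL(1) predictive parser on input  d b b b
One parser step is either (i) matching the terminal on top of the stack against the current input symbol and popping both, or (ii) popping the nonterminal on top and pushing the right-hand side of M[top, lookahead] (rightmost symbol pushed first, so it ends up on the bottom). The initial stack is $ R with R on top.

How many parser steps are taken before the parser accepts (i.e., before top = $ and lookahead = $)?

7

step 1: stack=$ R  input=d b b b $  — expand R ::= S b
step 2: stack=$ b S  input=d b b b $  — expand S ::= d b b T
step 3: stack=$ b T b b d  input=d b b b $  — match d
step 4: stack=$ b T b b  input=b b b $  — match b
step 5: stack=$ b T b  input=b b $  — match b
step 6: stack=$ b T  input=b $  — expand T ::= ε
step 7: stack=$ b  input=b $  — match b
Accept reached after 7 steps.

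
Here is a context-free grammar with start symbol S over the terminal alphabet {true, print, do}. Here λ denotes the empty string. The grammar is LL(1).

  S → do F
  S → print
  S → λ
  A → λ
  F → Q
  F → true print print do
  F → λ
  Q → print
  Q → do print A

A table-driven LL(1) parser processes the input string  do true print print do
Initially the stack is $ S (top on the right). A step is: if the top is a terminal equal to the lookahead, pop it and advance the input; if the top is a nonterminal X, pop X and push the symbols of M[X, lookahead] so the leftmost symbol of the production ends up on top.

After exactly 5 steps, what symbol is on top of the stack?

step 1: stack=$ S  input=do true print print do $  — expand S → do F
step 2: stack=$ F do  input=do true print print do $  — match do
step 3: stack=$ F  input=true print print do $  — expand F → true print print do
step 4: stack=$ do print print true  input=true print print do $  — match true
step 5: stack=$ do print print  input=print print do $  — match print
Stack after step 5: $ do print (top = print).

print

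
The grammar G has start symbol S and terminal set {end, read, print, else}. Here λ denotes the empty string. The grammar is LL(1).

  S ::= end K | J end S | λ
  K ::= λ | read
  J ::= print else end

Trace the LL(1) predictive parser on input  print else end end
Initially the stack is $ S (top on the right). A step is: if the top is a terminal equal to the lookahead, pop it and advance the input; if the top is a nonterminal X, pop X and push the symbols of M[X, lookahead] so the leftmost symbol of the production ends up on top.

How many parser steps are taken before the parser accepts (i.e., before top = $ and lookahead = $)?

step 1: stack=$ S  input=print else end end $  — expand S ::= J end S
step 2: stack=$ S end J  input=print else end end $  — expand J ::= print else end
step 3: stack=$ S end end else print  input=print else end end $  — match print
step 4: stack=$ S end end else  input=else end end $  — match else
step 5: stack=$ S end end  input=end end $  — match end
step 6: stack=$ S end  input=end $  — match end
step 7: stack=$ S  input=$  — expand S ::= λ
Accept reached after 7 steps.

7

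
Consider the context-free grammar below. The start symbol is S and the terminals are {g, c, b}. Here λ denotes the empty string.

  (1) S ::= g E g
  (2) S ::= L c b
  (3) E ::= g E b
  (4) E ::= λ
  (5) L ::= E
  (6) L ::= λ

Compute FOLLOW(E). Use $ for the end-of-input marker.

{b, c, g}

FIRST(E) = {λ, g}
FIRST(L) = {λ, g}  (via E)
FIRST(S) = {c, g}  (via L c b)
FOLLOW(S) includes $ since S is the start symbol.
FOLLOW(S): S appears on no right-hand side. Thus FOLLOW(S) = {$}.
FOLLOW(L): in S::=L c b, L is followed by c b with FIRST {c}. Thus FOLLOW(L) = {c}.
FOLLOW(E): in S::=g E g, E is followed by g with FIRST {g}; in E::=g E b, E is followed by b with FIRST {b}; in L::=E, the suffix after E is empty, so FOLLOW(E) ⊇ FOLLOW(L) = {c}. Thus FOLLOW(E) = {b, c, g}.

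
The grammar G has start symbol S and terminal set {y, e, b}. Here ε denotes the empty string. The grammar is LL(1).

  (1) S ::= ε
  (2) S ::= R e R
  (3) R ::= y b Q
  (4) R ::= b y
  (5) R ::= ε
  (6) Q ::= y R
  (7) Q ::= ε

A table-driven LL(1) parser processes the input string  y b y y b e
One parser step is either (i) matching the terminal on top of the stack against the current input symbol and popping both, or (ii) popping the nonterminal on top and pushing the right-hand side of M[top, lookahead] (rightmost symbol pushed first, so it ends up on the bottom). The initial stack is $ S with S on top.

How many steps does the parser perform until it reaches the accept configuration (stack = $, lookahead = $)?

12

step 1: stack=$ S  input=y b y y b e $  — expand S ::= R e R
step 2: stack=$ R e R  input=y b y y b e $  — expand R ::= y b Q
step 3: stack=$ R e Q b y  input=y b y y b e $  — match y
step 4: stack=$ R e Q b  input=b y y b e $  — match b
step 5: stack=$ R e Q  input=y y b e $  — expand Q ::= y R
step 6: stack=$ R e R y  input=y y b e $  — match y
step 7: stack=$ R e R  input=y b e $  — expand R ::= y b Q
step 8: stack=$ R e Q b y  input=y b e $  — match y
step 9: stack=$ R e Q b  input=b e $  — match b
step 10: stack=$ R e Q  input=e $  — expand Q ::= ε
step 11: stack=$ R e  input=e $  — match e
step 12: stack=$ R  input=$  — expand R ::= ε
Accept reached after 12 steps.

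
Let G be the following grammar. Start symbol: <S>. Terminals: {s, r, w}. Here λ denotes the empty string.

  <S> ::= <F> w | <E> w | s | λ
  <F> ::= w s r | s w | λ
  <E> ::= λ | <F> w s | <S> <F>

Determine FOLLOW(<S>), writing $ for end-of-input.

FIRST(<F>): from <F>::=w s r we get {w}; from <F>::=s w we get {s}; from <F>::=λ we get {λ}. So FIRST(<F>) = {λ, s, w}.
FIRST(<S>): from <S>::=<F> w we get {s, w}; from <S>::=<E> w we get {s, w}; from <S>::=s we get {s}; from <S>::=λ we get {λ}. So FIRST(<S>) = {λ, s, w}.
FIRST(<E>): from <E>::=λ we get {λ}; from <E>::=<F> w s we get {s, w}; from <E>::=<S> <F> we get {λ, s, w}. So FIRST(<E>) = {λ, s, w}.
FOLLOW(<S>) includes $ since <S> is the start symbol.
FOLLOW(<E>): in <S>::=<E> w, <E> is followed by w with FIRST {w}. Thus FOLLOW(<E>) = {w}.
FOLLOW(<S>): in <E>::=<S> <F>, <S> is followed by <F> with FIRST {λ, s, w}; in <E>::=<S> <F>, the suffix after <S> is nullable, so FOLLOW(<S>) ⊇ FOLLOW(<E>) = {w}. Thus FOLLOW(<S>) = {$, s, w}.
FOLLOW(<F>): in <S>::=<F> w, <F> is followed by w with FIRST {w}; in <E>::=<F> w s, <F> is followed by w s with FIRST {w}; in <E>::=<S> <F>, the suffix after <F> is empty, so FOLLOW(<F>) ⊇ FOLLOW(<E>) = {w}. Thus FOLLOW(<F>) = {w}.

{$, s, w}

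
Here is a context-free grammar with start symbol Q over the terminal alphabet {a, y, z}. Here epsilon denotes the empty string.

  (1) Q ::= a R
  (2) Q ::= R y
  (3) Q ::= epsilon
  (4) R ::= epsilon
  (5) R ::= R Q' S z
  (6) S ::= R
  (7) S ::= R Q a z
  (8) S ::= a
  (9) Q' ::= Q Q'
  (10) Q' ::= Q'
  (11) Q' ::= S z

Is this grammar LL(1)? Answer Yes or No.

FIRST(Q) = {epsilon, a, y, z}
FIRST(R) = {epsilon, a, y, z}
FIRST(S) = {epsilon, a, y, z}
FIRST(Q') = {a, y, z}
FOLLOW(Q) = {$, a, y, z}
FOLLOW(R) = {$, a, y, z}
FOLLOW(S) = {z}
FOLLOW(Q') = {a, y, z}
Cell M[Q, a] receives both Q ::= a R and Q ::= R y and Q ::= epsilon — the grammar is not LL(1).

No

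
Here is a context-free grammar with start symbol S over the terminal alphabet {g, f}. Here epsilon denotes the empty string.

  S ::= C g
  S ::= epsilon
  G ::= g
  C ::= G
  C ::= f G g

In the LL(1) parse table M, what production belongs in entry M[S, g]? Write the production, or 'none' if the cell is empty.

S ::= C g

FIRST(G): from G::=g we get {g}. So FIRST(G) = {g}.
FIRST(C): from C::=G we get {g}; from C::=f G g we get {f}. So FIRST(C) = {f, g}.
FIRST(S): from S::=C g we get {f, g}; from S::=epsilon we get {epsilon}. So FIRST(S) = {epsilon, f, g}.
FOLLOW(S) includes $ since S is the start symbol.
FOLLOW(S): S appears on no right-hand side. Thus FOLLOW(S) = {$}.
For S ::= C g: FIRST(C g) = {f, g}, so it goes in M[S, t] for t ∈ {f, g}.
For S ::= epsilon: FIRST(epsilon) = {epsilon}, so it goes in M[S, t] for t ∈ {}; since epsilon ∈ FIRST, also for every t ∈ FOLLOW(S) = {$}.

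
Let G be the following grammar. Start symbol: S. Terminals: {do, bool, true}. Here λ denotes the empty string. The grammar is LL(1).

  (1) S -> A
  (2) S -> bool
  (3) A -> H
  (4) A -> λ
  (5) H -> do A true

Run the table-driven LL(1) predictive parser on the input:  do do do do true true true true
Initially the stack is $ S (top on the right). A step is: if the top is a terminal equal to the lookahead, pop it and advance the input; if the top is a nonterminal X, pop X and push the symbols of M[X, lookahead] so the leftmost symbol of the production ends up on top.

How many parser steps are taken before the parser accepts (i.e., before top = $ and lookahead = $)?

18

step 1: stack=$ S  input=do do do do true true true true $  — expand S -> A
step 2: stack=$ A  input=do do do do true true true true $  — expand A -> H
step 3: stack=$ H  input=do do do do true true true true $  — expand H -> do A true
step 4: stack=$ true A do  input=do do do do true true true true $  — match do
step 5: stack=$ true A  input=do do do true true true true $  — expand A -> H
step 6: stack=$ true H  input=do do do true true true true $  — expand H -> do A true
step 7: stack=$ true true A do  input=do do do true true true true $  — match do
step 8: stack=$ true true A  input=do do true true true true $  — expand A -> H
step 9: stack=$ true true H  input=do do true true true true $  — expand H -> do A true
step 10: stack=$ true true true A do  input=do do true true true true $  — match do
step 11: stack=$ true true true A  input=do true true true true $  — expand A -> H
step 12: stack=$ true true true H  input=do true true true true $  — expand H -> do A true
step 13: stack=$ true true true true A do  input=do true true true true $  — match do
step 14: stack=$ true true true true A  input=true true true true $  — expand A -> λ
step 15: stack=$ true true true true  input=true true true true $  — match true
step 16: stack=$ true true true  input=true true true $  — match true
step 17: stack=$ true true  input=true true $  — match true
step 18: stack=$ true  input=true $  — match true
Accept reached after 18 steps.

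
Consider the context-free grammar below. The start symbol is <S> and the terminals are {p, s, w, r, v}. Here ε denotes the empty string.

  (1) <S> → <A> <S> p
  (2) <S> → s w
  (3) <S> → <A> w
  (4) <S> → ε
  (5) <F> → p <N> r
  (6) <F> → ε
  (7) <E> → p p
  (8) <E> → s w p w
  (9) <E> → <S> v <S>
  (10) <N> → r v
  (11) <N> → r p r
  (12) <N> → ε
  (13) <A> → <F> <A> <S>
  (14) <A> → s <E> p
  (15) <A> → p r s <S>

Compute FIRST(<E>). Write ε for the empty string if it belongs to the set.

FIRST(<F>) = {ε, p}
FIRST(<N>) = {ε, r}
FIRST(<A>) = {p, s}  (via <F> <A> <S>)
FIRST(<S>) = {ε, p, s}  (via <A> <S> p, <A> w)
FIRST(<E>) = {p, s, v}  (via <S> v <S>)

{p, s, v}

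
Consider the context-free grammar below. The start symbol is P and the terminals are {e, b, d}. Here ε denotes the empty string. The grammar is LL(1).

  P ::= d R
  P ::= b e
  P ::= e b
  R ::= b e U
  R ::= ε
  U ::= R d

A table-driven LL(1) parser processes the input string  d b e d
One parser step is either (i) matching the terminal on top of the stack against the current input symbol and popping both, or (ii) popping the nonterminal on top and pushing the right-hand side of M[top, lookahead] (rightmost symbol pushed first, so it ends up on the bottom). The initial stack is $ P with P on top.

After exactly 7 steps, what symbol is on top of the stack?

d

step 1: stack=$ P  input=d b e d $  — expand P ::= d R
step 2: stack=$ R d  input=d b e d $  — match d
step 3: stack=$ R  input=b e d $  — expand R ::= b e U
step 4: stack=$ U e b  input=b e d $  — match b
step 5: stack=$ U e  input=e d $  — match e
step 6: stack=$ U  input=d $  — expand U ::= R d
step 7: stack=$ d R  input=d $  — expand R ::= ε
Stack after step 7: $ d (top = d).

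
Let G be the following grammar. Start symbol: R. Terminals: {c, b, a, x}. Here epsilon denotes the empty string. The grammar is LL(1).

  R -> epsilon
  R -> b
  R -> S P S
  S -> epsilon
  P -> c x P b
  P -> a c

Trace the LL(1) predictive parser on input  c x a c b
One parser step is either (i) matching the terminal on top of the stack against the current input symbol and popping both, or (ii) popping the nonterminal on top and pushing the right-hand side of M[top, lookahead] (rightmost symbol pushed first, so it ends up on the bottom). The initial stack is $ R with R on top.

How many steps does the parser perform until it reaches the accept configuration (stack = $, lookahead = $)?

10

      Stack        Input        Action
   1  $ R          c x a c b $  expand R -> S P S
   2  $ S P S      c x a c b $  expand S -> epsilon
   3  $ S P        c x a c b $  expand P -> c x P b
   4  $ S b P x c  c x a c b $  match c
   5  $ S b P x    x a c b $    match x
   6  $ S b P      a c b $      expand P -> a c
   7  $ S b c a    a c b $      match a
   8  $ S b c      c b $        match c
   9  $ S b        b $          match b
  10  $ S          $            expand S -> epsilon
Accept reached after 10 steps.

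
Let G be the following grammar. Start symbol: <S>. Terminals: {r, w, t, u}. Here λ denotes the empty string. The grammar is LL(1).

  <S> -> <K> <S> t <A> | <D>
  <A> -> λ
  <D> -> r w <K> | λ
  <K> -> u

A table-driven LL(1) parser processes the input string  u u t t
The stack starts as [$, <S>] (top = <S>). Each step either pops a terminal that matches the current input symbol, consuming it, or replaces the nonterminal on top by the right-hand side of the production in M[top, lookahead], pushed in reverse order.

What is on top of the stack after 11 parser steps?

<A>

step 1: stack=$ <S>  input=u u t t $  — expand <S> -> <K> <S> t <A>
step 2: stack=$ <A> t <S> <K>  input=u u t t $  — expand <K> -> u
step 3: stack=$ <A> t <S> u  input=u u t t $  — match u
step 4: stack=$ <A> t <S>  input=u t t $  — expand <S> -> <K> <S> t <A>
step 5: stack=$ <A> t <A> t <S> <K>  input=u t t $  — expand <K> -> u
step 6: stack=$ <A> t <A> t <S> u  input=u t t $  — match u
step 7: stack=$ <A> t <A> t <S>  input=t t $  — expand <S> -> <D>
step 8: stack=$ <A> t <A> t <D>  input=t t $  — expand <D> -> λ
step 9: stack=$ <A> t <A> t  input=t t $  — match t
step 10: stack=$ <A> t <A>  input=t $  — expand <A> -> λ
step 11: stack=$ <A> t  input=t $  — match t
Stack after step 11: $ <A> (top = <A>).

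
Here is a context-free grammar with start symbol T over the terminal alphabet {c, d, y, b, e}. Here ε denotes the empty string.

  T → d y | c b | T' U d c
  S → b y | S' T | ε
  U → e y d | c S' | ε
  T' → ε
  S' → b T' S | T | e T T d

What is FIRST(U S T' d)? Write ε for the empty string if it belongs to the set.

FIRST(U): from U→e y d we get {e}; from U→c S' we get {c}; from U→ε we get {ε}. So FIRST(U) = {ε, c, e}.
FIRST(T'): from T'→ε we get {ε}. So FIRST(T') = {ε}.
FIRST(T): from T→d y we get {d}; from T→c b we get {c}; from T→T' U d c we get {c, d, e}. So FIRST(T) = {c, d, e}.
FIRST(S'): from S'→b T' S we get {b}; from S'→T we get {c, d, e}; from S'→e T T d we get {e}. So FIRST(S') = {b, c, d, e}.
FIRST(S): from S→b y we get {b}; from S→S' T we get {b, c, d, e}; from S→ε we get {ε}. So FIRST(S) = {ε, b, c, d, e}.
FIRST(U S T' d): take FIRST of each symbol in turn, carrying on past any symbol whose FIRST contains ε; result {b, c, d, e}.

{b, c, d, e}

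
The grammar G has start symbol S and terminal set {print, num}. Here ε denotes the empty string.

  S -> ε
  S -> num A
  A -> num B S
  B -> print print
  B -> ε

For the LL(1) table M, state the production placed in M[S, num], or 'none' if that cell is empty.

S -> num A

FIRST(S): from S->ε we get {ε}; from S->num A we get {num}. So FIRST(S) = {ε, num}.
FIRST(A): from A->num B S we get {num}. So FIRST(A) = {num}.
FIRST(B): from B->print print we get {print}; from B->ε we get {ε}. So FIRST(B) = {ε, print}.
FOLLOW(S) includes $ since S is the start symbol.
FOLLOW(S): in A->num B S, the suffix after S is empty, so FOLLOW(S) ⊇ FOLLOW(A) = {$}. Thus FOLLOW(S) = {$}.
FOLLOW(A): in S->num A, the suffix after A is empty, so FOLLOW(A) ⊇ FOLLOW(S) = {$}. Thus FOLLOW(A) = {$}.
For S -> ε: FIRST(ε) = {ε}, so it goes in M[S, t] for t ∈ {}; since ε ∈ FIRST, also for every t ∈ FOLLOW(S) = {$}.
For S -> num A: FIRST(num A) = {num}, so it goes in M[S, t] for t ∈ {num}.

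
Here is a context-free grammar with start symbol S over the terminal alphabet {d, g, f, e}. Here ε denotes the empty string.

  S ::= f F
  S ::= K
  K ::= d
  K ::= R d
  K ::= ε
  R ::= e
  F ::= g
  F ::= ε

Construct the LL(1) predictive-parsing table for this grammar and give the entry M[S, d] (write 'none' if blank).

S ::= K

FIRST(R) = {e}
FIRST(F) = {ε, g}
FIRST(K) = {ε, d, e}  (via R d)
FIRST(S) = {ε, d, e, f}  (via K)
FOLLOW(S) includes $ since S is the start symbol.
FOLLOW(S): S appears on no right-hand side. Thus FOLLOW(S) = {$}.
For S ::= f F: FIRST(f F) = {f}, so it goes in M[S, t] for t ∈ {f}.
For S ::= K: FIRST(K) = {ε, d, e}, so it goes in M[S, t] for t ∈ {d, e}; since ε ∈ FIRST, also for every t ∈ FOLLOW(S) = {$}.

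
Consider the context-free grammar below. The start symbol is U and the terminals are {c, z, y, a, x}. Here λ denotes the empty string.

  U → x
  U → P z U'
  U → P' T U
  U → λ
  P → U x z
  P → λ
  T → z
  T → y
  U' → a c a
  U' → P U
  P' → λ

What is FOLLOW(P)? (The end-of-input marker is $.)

{$, x, y, z}

FIRST(T): from T→z we get {z}; from T→y we get {y}. So FIRST(T) = {y, z}.
FIRST(P'): from P'→λ we get {λ}. So FIRST(P') = {λ}.
FIRST(U): from U→x we get {x}; from U→P z U' we get {x, y, z}; from U→P' T U we get {y, z}; from U→λ we get {λ}. So FIRST(U) = {λ, x, y, z}.
FIRST(P): from P→U x z we get {x, y, z}; from P→λ we get {λ}. So FIRST(P) = {λ, x, y, z}.
FIRST(U'): from U'→a c a we get {a}; from U'→P U we get {λ, x, y, z}. So FIRST(U') = {λ, a, x, y, z}.
FOLLOW(U) includes $ since U is the start symbol.
FOLLOW(P'): in U→P' T U, P' is followed by T U with FIRST {y, z}. Thus FOLLOW(P') = {y, z}.
FOLLOW(U): in U→P' T U, the suffix after U is empty (adds nothing new); in P→U x z, U is followed by x z with FIRST {x}; in U'→P U, the suffix after U is empty, so FOLLOW(U) ⊇ FOLLOW(U') = {$, x}. Thus FOLLOW(U) = {$, x}.
FOLLOW(T): in U→P' T U, T is followed by U with FIRST {λ, x, y, z}; in U→P' T U, the suffix after T is nullable, so FOLLOW(T) ⊇ FOLLOW(U) = {$, x}. Thus FOLLOW(T) = {$, x, y, z}.
FOLLOW(U'): in U→P z U', the suffix after U' is empty, so FOLLOW(U') ⊇ FOLLOW(U) = {$, x}. Thus FOLLOW(U') = {$, x}.
FOLLOW(P): in U→P z U', P is followed by z U' with FIRST {z}; in U'→P U, P is followed by U with FIRST {λ, x, y, z}; in U'→P U, the suffix after P is nullable, so FOLLOW(P) ⊇ FOLLOW(U') = {$, x}. Thus FOLLOW(P) = {$, x, y, z}.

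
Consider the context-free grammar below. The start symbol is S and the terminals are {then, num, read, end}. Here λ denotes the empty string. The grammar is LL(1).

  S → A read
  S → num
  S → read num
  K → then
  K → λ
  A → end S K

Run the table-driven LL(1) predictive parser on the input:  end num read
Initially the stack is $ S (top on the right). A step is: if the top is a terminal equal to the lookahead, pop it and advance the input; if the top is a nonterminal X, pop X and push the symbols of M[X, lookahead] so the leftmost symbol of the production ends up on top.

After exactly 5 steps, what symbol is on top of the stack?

K

step 1: stack=$ S  input=end num read $  — expand S → A read
step 2: stack=$ read A  input=end num read $  — expand A → end S K
step 3: stack=$ read K S end  input=end num read $  — match end
step 4: stack=$ read K S  input=num read $  — expand S → num
step 5: stack=$ read K num  input=num read $  — match num
Stack after step 5: $ read K (top = K).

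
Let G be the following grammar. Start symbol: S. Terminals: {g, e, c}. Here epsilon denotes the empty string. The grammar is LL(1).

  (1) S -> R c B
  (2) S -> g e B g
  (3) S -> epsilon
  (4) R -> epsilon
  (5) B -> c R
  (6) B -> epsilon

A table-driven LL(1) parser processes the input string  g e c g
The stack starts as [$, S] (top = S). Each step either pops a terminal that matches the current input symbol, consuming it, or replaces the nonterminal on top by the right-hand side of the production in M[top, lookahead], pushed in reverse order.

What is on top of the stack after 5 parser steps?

R

step 1: stack=$ S  input=g e c g $  — expand S -> g e B g
step 2: stack=$ g B e g  input=g e c g $  — match g
step 3: stack=$ g B e  input=e c g $  — match e
step 4: stack=$ g B  input=c g $  — expand B -> c R
step 5: stack=$ g R c  input=c g $  — match c
Stack after step 5: $ g R (top = R).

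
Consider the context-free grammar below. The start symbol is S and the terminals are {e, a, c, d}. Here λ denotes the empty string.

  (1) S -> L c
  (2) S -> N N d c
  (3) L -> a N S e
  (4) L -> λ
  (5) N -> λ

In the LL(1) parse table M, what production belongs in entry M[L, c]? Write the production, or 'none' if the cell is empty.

L -> λ

FIRST(L) = {λ, a}
FIRST(N) = {λ}
FIRST(S) = {a, c, d}  (via L c, N N d c)
FOLLOW(S) includes $ since S is the start symbol.
FOLLOW(L): in S->L c, L is followed by c with FIRST {c}. Thus FOLLOW(L) = {c}.
For L -> a N S e: FIRST(a N S e) = {a}, so it goes in M[L, t] for t ∈ {a}.
For L -> λ: FIRST(λ) = {λ}, so it goes in M[L, t] for t ∈ {}; since λ ∈ FIRST, also for every t ∈ FOLLOW(L) = {c}.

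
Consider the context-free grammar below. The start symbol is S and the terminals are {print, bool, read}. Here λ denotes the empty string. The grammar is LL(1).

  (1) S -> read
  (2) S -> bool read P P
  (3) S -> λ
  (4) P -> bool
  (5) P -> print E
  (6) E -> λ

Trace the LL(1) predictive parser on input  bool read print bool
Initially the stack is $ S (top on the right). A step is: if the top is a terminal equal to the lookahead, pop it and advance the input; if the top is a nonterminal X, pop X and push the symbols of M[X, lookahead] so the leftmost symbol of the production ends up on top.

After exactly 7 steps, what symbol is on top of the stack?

     Stack            Input                   Action
  1  $ S              bool read print bool $  expand S -> bool read P P
  2  $ P P read bool  bool read print bool $  match bool
  3  $ P P read       read print bool $       match read
  4  $ P P            print bool $            expand P -> print E
  5  $ P E print      print bool $            match print
  6  $ P E            bool $                  expand E -> λ
  7  $ P              bool $                  expand P -> bool
Stack after step 7: $ bool (top = bool).

bool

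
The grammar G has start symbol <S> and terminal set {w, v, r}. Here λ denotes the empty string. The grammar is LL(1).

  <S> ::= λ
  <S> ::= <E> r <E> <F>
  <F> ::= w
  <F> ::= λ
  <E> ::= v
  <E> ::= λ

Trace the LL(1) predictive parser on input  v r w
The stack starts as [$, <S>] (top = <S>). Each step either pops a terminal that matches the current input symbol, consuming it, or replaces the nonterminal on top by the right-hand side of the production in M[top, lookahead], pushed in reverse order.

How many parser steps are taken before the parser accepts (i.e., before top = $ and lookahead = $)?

step 1: stack=$ <S>  input=v r w $  — expand <S> ::= <E> r <E> <F>
step 2: stack=$ <F> <E> r <E>  input=v r w $  — expand <E> ::= v
step 3: stack=$ <F> <E> r v  input=v r w $  — match v
step 4: stack=$ <F> <E> r  input=r w $  — match r
step 5: stack=$ <F> <E>  input=w $  — expand <E> ::= λ
step 6: stack=$ <F>  input=w $  — expand <F> ::= w
step 7: stack=$ w  input=w $  — match w
Accept reached after 7 steps.

7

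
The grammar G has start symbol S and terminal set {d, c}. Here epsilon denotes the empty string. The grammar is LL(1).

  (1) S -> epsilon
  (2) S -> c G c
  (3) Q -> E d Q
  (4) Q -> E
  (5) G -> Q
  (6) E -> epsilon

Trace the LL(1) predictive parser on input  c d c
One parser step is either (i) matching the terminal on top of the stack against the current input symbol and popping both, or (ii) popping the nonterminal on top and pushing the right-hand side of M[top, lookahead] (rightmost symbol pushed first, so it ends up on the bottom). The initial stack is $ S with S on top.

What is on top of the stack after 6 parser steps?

Q

     Stack      Input    Action
  1  $ S        c d c $  expand S -> c G c
  2  $ c G c    c d c $  match c
  3  $ c G      d c $    expand G -> Q
  4  $ c Q      d c $    expand Q -> E d Q
  5  $ c Q d E  d c $    expand E -> epsilon
  6  $ c Q d    d c $    match d
Stack after step 6: $ c Q (top = Q).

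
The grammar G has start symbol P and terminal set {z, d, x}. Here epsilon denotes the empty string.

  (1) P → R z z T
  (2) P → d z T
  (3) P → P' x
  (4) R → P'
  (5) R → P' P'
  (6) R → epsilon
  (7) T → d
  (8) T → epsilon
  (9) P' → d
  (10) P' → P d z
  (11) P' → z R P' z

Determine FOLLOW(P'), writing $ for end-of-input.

FIRST(T): from T→d we get {d}; from T→epsilon we get {epsilon}. So FIRST(T) = {epsilon, d}.
FIRST(P): from P→R z z T we get {d, z}; from P→d z T we get {d}; from P→P' x we get {d, z}. So FIRST(P) = {d, z}.
FIRST(P'): from P'→d we get {d}; from P'→P d z we get {d, z}; from P'→z R P' z we get {z}. So FIRST(P') = {d, z}.
FIRST(R): from R→P' we get {d, z}; from R→P' P' we get {d, z}; from R→epsilon we get {epsilon}. So FIRST(R) = {epsilon, d, z}.
FOLLOW(P) includes $ since P is the start symbol.
FOLLOW(P): in P'→P d z, P is followed by d z with FIRST {d}. Thus FOLLOW(P) = {$, d}.
FOLLOW(R): in P→R z z T, R is followed by z z T with FIRST {z}; in P'→z R P' z, R is followed by P' z with FIRST {d, z}. Thus FOLLOW(R) = {d, z}.
FOLLOW(T): in P→R z z T, the suffix after T is empty, so FOLLOW(T) ⊇ FOLLOW(P) = {$, d}; in P→d z T, the suffix after T is empty, so FOLLOW(T) ⊇ FOLLOW(P) = {$, d}. Thus FOLLOW(T) = {$, d}.
FOLLOW(P'): in P→P' x, P' is followed by x with FIRST {x}; in R→P', the suffix after P' is empty, so FOLLOW(P') ⊇ FOLLOW(R) = {d, z}; in R→P' P' (occurrence 1), P' is followed by P' with FIRST {d, z}; in R→P' P' (occurrence 2), the suffix after P' is empty, so FOLLOW(P') ⊇ FOLLOW(R) = {d, z}; in P'→z R P' z, P' is followed by z with FIRST {z}. Thus FOLLOW(P') = {d, x, z}.

{d, x, z}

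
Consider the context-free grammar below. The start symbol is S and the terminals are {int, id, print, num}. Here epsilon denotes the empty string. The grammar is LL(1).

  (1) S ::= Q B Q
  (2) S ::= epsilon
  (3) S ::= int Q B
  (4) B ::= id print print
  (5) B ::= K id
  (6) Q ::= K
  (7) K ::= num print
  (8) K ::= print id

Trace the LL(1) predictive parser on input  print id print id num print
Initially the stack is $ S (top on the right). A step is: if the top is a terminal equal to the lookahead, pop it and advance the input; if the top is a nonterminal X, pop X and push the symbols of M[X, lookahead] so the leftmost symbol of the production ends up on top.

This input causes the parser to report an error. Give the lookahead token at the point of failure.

num

step 1: stack=$ S  input=print id print id num print $  — expand S ::= Q B Q
step 2: stack=$ Q B Q  input=print id print id num print $  — expand Q ::= K
step 3: stack=$ Q B K  input=print id print id num print $  — expand K ::= print id
step 4: stack=$ Q B id print  input=print id print id num print $  — match print
step 5: stack=$ Q B id  input=id print id num print $  — match id
step 6: stack=$ Q B  input=print id num print $  — expand B ::= K id
step 7: stack=$ Q id K  input=print id num print $  — expand K ::= print id
step 8: stack=$ Q id id print  input=print id num print $  — match print
step 9: stack=$ Q id id  input=id num print $  — match id
step 10: stack=$ Q id  input=num print $  — error: top is terminal id but lookahead is num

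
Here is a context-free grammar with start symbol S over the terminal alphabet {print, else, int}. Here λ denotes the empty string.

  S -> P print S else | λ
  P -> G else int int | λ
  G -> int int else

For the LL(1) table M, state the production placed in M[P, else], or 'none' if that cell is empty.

none

FIRST(G) = {int}
FIRST(P) = {λ, int}  (via G else int int)
FIRST(S) = {λ, int, print}  (via P print S else)
FOLLOW(S) includes $ since S is the start symbol.
FOLLOW(P): in S->P print S else, P is followed by print S else with FIRST {print}. Thus FOLLOW(P) = {print}.
For P -> G else int int: FIRST(G else int int) = {int}, so it goes in M[P, t] for t ∈ {int}.
For P -> λ: FIRST(λ) = {λ}, so it goes in M[P, t] for t ∈ {}; since λ ∈ FIRST, also for every t ∈ FOLLOW(P) = {print}.
None of these place a production in M[P, else].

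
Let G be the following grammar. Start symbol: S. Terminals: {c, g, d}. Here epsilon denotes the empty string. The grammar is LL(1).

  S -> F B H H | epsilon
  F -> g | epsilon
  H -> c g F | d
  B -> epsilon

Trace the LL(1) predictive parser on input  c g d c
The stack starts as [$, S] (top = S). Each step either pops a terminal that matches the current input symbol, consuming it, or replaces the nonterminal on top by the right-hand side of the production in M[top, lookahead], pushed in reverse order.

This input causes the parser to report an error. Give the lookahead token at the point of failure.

      Stack      Input      Action
   1  $ S        c g d c $  expand S -> F B H H
   2  $ H H B F  c g d c $  expand F -> epsilon
   3  $ H H B    c g d c $  expand B -> epsilon
   4  $ H H      c g d c $  expand H -> c g F
   5  $ H F g c  c g d c $  match c
   6  $ H F g    g d c $    match g
   7  $ H F      d c $      expand F -> epsilon
   8  $ H        d c $      expand H -> d
   9  $ d        d c $      match d
  10  $          c $        error: stack empty but input remains

c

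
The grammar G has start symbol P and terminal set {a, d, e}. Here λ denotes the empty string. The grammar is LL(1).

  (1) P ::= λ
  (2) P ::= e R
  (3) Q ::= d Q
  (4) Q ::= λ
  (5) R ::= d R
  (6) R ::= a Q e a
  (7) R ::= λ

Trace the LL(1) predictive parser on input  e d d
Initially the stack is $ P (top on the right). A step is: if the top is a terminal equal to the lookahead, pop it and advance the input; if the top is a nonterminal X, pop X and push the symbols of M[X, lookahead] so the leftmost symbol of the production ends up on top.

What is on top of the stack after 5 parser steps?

     Stack  Input    Action
  1  $ P    e d d $  expand P ::= e R
  2  $ R e  e d d $  match e
  3  $ R    d d $    expand R ::= d R
  4  $ R d  d d $    match d
  5  $ R    d $      expand R ::= d R
Stack after step 5: $ R d (top = d).

d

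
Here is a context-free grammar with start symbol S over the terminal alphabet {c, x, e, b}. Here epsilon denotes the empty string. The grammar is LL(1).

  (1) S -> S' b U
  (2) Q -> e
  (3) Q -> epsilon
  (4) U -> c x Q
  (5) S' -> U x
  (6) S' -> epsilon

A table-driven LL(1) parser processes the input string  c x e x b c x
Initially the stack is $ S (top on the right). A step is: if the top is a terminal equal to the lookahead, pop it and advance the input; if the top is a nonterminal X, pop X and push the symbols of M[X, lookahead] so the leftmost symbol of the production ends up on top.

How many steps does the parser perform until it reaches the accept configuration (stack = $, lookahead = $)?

      Stack          Input            Action
   1  $ S            c x e x b c x $  expand S -> S' b U
   2  $ U b S'       c x e x b c x $  expand S' -> U x
   3  $ U b x U      c x e x b c x $  expand U -> c x Q
   4  $ U b x Q x c  c x e x b c x $  match c
   5  $ U b x Q x    x e x b c x $    match x
   6  $ U b x Q      e x b c x $      expand Q -> e
   7  $ U b x e      e x b c x $      match e
   8  $ U b x        x b c x $        match x
   9  $ U b          b c x $          match b
  10  $ U            c x $            expand U -> c x Q
  11  $ Q x c        c x $            match c
  12  $ Q x          x $              match x
  13  $ Q            $                expand Q -> epsilon
Accept reached after 13 steps.

13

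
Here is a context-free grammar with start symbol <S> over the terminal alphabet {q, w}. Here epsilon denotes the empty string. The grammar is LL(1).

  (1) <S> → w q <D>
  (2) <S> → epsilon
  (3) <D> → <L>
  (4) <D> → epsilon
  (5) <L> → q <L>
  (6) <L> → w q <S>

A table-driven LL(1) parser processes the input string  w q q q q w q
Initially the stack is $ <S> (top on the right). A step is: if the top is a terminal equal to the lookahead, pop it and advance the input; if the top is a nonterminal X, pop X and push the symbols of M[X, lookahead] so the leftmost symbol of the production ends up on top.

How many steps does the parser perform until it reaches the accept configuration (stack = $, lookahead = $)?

step 1: stack=$ <S>  input=w q q q q w q $  — expand <S> → w q <D>
step 2: stack=$ <D> q w  input=w q q q q w q $  — match w
step 3: stack=$ <D> q  input=q q q q w q $  — match q
step 4: stack=$ <D>  input=q q q w q $  — expand <D> → <L>
step 5: stack=$ <L>  input=q q q w q $  — expand <L> → q <L>
step 6: stack=$ <L> q  input=q q q w q $  — match q
step 7: stack=$ <L>  input=q q w q $  — expand <L> → q <L>
step 8: stack=$ <L> q  input=q q w q $  — match q
step 9: stack=$ <L>  input=q w q $  — expand <L> → q <L>
step 10: stack=$ <L> q  input=q w q $  — match q
step 11: stack=$ <L>  input=w q $  — expand <L> → w q <S>
step 12: stack=$ <S> q w  input=w q $  — match w
step 13: stack=$ <S> q  input=q $  — match q
step 14: stack=$ <S>  input=$  — expand <S> → epsilon
Accept reached after 14 steps.

14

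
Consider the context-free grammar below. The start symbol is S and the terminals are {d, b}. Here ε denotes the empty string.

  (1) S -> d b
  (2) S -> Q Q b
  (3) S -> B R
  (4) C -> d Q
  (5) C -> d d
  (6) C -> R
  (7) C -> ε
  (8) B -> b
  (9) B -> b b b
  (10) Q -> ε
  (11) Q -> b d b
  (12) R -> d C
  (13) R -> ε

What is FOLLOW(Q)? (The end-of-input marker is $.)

FIRST(B) = {b}
FIRST(Q) = {ε, b}
FIRST(R) = {ε, d}
FIRST(S) = {b, d}  (via Q Q b, B R)
FIRST(C) = {ε, d}  (via R)
FOLLOW(S) includes $ since S is the start symbol.
FOLLOW(S): S appears on no right-hand side. Thus FOLLOW(S) = {$}.
FOLLOW(B): in S->B R, B is followed by R with FIRST {ε, d}; in S->B R, the suffix after B is nullable, so FOLLOW(B) ⊇ FOLLOW(S) = {$}. Thus FOLLOW(B) = {$, d}.
FOLLOW(C): in R->d C, the suffix after C is empty, so FOLLOW(C) ⊇ FOLLOW(R) = {$}. Thus FOLLOW(C) = {$}.
FOLLOW(Q): in S->Q Q b (occurrence 1), Q is followed by Q b with FIRST {b}; in S->Q Q b (occurrence 2), Q is followed by b with FIRST {b}; in C->d Q, the suffix after Q is empty, so FOLLOW(Q) ⊇ FOLLOW(C) = {$}. Thus FOLLOW(Q) = {$, b}.
FOLLOW(R): in S->B R, the suffix after R is empty, so FOLLOW(R) ⊇ FOLLOW(S) = {$}; in C->R, the suffix after R is empty, so FOLLOW(R) ⊇ FOLLOW(C) = {$}. Thus FOLLOW(R) = {$}.

{$, b}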